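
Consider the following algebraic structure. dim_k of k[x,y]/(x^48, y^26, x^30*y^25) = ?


k[x,y]/I, I = (x^48, y^26, x^30*y^25)
Rect: 48x26=1248. Corner: (48-30)x(26-25)=18.
dim = 1248-18 = 1230


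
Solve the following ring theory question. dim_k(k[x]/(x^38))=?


Basis: 1,x,...,x^37
dim=38


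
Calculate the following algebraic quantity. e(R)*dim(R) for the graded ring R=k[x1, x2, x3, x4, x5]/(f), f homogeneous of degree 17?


e(R)=deg(f)=17, dim(R)=5-1=4
e*dim=17*4=68


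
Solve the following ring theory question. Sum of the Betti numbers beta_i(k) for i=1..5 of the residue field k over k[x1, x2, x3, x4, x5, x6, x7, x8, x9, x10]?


Koszul resolution: beta_i(k)=C(n,i), n=10
C(10,1)=10, C(10,2)=45, C(10,3)=120, C(10,4)=210, C(10,5)=252
Sum=637


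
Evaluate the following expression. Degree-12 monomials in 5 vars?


C(d+n-1,n-1)=C(16,4)=1820


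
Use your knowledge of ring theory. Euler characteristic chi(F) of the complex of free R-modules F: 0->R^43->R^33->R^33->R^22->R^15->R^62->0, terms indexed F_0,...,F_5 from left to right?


chi = sum (-1)^i * rank:
(-1)^0*43=43
(-1)^1*33=-33
(-1)^2*33=33
(-1)^3*22=-22
(-1)^4*15=15
(-1)^5*62=-62
chi=-26


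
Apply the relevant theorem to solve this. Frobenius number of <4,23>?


gcd(4,23)=1 => F=ab-a-b=4*23-4-23=92-27=65


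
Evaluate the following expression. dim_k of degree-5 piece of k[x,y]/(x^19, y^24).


k[x,y], I = (x^19, y^24), d = 5
Need i < 19 and d-i < 24.
Range: 0 <= i <= 5.
H(5) = 6


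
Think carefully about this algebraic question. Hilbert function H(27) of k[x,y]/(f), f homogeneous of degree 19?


H(t)=d for t>=d-1.
d=19, t=27
H(27)=19


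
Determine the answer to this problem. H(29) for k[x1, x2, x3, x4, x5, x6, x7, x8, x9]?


C(d+n-1,n-1)=C(37,8)=38608020


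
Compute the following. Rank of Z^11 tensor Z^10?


rank(M(x)N) = rank(M)*rank(N)
11*10 = 110


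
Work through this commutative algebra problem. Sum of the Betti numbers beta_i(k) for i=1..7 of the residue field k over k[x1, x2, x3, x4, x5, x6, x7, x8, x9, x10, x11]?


Koszul resolution: beta_i(k)=C(n,i), n=11
C(11,1)=11, C(11,2)=55, C(11,3)=165, C(11,4)=330, C(11,5)=462, C(11,6)=462, C(11,7)=330
Sum=1815


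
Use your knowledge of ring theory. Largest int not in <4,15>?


gcd(4,15)=1 => F=ab-a-b=4*15-4-15=60-19=41


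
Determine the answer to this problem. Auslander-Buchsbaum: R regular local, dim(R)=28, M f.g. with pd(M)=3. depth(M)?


pd+depth=depth(R)=28
depth=28-3=25


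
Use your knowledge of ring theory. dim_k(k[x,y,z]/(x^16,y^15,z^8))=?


Basis: x^iy^jz^k, i<16,j<15,k<8
16*15*8=1920


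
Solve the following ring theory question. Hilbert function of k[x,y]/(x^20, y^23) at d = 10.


k[x,y], I = (x^20, y^23), d = 10
Need i < 20 and d-i < 23.
Range: 0 <= i <= 10.
H(10) = 11


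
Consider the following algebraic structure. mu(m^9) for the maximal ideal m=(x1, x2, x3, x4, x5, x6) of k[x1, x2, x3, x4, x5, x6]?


Graded Nakayama: mu(m^d) = dim_k (m^d/m^(d+1)) = #degree-9 monomials in 6 vars
C(n+d-1,d)=C(14,9)=2002


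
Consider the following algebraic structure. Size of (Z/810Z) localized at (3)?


3-primary part: 810=3^4*10
Size=3^4=81


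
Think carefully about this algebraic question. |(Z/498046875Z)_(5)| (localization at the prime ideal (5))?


5-primary part: 498046875=5^10*51
Size=5^10=9765625


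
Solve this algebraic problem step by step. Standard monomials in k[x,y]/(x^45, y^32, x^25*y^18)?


k[x,y]/I, I = (x^45, y^32, x^25*y^18)
Rect: 45x32=1440. Corner: (45-25)x(32-18)=280.
dim = 1440-280 = 1160


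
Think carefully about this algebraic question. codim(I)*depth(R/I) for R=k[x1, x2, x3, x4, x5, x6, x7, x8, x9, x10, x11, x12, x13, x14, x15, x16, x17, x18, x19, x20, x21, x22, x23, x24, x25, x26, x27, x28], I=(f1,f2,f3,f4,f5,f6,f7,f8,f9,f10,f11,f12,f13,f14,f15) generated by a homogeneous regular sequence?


codim=15, depth=dim(R/I)=28-15=13
Product=15*13=195


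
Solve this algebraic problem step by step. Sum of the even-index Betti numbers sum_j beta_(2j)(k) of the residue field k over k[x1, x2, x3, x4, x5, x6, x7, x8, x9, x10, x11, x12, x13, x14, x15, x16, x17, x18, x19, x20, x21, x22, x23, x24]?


Koszul resolution: beta_i(k)=C(n,i), n=24
sum_even C(24,i) = 2^(n-1) = 2^23 = 8388608


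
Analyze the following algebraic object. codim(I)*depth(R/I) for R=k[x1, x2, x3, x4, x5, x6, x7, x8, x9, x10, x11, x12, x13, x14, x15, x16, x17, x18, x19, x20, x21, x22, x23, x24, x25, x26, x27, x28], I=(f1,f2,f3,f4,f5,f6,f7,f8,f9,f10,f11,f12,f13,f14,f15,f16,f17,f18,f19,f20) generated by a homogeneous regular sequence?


codim=20, depth=dim(R/I)=28-20=8
Product=20*8=160


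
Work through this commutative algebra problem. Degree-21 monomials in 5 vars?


C(d+n-1,n-1)=C(25,4)=12650


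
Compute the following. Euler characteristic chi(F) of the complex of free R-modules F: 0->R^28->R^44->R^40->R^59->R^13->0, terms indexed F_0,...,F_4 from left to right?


chi = sum (-1)^i * rank:
(-1)^0*28=28
(-1)^1*44=-44
(-1)^2*40=40
(-1)^3*59=-59
(-1)^4*13=13
chi=-22


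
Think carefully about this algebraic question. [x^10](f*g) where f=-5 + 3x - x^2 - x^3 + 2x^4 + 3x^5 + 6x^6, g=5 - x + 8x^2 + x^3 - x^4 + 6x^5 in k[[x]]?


[x^10] = sum a_i*b_j, i+j=10
  3*6=18
  6*-1=-6
Sum=12


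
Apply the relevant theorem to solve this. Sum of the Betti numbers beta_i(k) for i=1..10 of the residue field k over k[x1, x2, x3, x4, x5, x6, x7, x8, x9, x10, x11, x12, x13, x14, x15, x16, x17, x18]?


Koszul resolution: beta_i(k)=C(n,i), n=18
C(18,1)=18, C(18,2)=153, C(18,3)=816, C(18,4)=3060, C(18,5)=8568, C(18,6)=18564, C(18,7)=31824, C(18,8)=43758, C(18,9)=48620, C(18,10)=43758
Sum=199139


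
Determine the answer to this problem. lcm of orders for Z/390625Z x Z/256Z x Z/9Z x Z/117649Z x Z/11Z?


Exponent = lcm of the cyclic orders; pairwise coprime => product.
5^8*2^8*3^2*7^6*11^1=390625*256*9*117649*11=1164725100000000


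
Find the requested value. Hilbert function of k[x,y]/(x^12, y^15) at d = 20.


k[x,y], I = (x^12, y^15), d = 20
Need i < 12 and d-i < 15.
Range: 6 <= i <= 11.
H(20) = 6


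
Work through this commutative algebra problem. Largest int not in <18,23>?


gcd(18,23)=1 => F=ab-a-b=18*23-18-23=414-41=373


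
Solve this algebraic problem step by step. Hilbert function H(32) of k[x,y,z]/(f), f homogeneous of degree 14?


C(34,2)-C(20,2)=561-190=371


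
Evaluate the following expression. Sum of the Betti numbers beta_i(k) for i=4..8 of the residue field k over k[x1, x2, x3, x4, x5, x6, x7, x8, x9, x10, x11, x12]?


Koszul resolution: beta_i(k)=C(n,i), n=12
C(12,4)=495, C(12,5)=792, C(12,6)=924, C(12,7)=792, C(12,8)=495
Sum=3498


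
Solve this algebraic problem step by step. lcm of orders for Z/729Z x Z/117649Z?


Exponent = lcm of the cyclic orders; pairwise coprime => product.
3^6*7^6=729*117649=85766121


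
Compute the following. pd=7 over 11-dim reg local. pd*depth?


pd+depth=11
depth=11-7=4
pd*depth=7*4=28


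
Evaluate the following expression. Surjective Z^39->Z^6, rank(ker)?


rank(ker) = 39-6 = 33


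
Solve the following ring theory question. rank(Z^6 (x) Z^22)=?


rank(M(x)N) = rank(M)*rank(N)
6*22 = 132


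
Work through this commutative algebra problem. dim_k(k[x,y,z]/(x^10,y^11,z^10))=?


Basis: x^iy^jz^k, i<10,j<11,k<10
10*11*10=1100


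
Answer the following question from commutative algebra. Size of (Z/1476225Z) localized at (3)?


3-primary part: 1476225=3^10*25
Size=3^10=59049


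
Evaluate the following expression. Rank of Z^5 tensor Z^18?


rank(M(x)N) = rank(M)*rank(N)
5*18 = 90


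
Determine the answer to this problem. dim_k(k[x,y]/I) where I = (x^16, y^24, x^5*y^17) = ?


k[x,y]/I, I = (x^16, y^24, x^5*y^17)
Rect: 16x24=384. Corner: (16-5)x(24-17)=77.
dim = 384-77 = 307


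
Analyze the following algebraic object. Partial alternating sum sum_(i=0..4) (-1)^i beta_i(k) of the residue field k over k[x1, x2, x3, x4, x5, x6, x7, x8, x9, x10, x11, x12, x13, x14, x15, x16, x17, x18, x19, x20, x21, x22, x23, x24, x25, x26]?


Koszul resolution: beta_i(k)=C(n,i), n=26
sum_(i=0..p) (-1)^i C(n,i) = (-1)^p C(n-1,p)
(-1)^4*C(25,4) = (-1)^4*12650 = 12650


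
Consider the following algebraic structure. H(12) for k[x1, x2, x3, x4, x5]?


C(d+n-1,n-1)=C(16,4)=1820


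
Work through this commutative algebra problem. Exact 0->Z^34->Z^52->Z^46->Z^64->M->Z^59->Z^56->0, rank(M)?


Alt sum=0:
(-1)^0*34 + (-1)^1*52 + (-1)^2*46 + (-1)^3*64 + (-1)^4*? + (-1)^5*59 + (-1)^6*56=0
rank(M)=39


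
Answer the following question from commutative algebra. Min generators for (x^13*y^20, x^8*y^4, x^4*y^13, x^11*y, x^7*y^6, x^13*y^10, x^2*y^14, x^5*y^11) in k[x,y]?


Remove redundant (divisible by others).
x^13*y^20 redundant.
x^13*y^10 redundant.
Min: x^11*y, x^8*y^4, x^7*y^6, x^5*y^11, x^4*y^13, x^2*y^14
Count=6


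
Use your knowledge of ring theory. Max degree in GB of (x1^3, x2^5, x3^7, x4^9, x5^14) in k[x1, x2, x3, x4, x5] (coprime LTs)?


Pure powers, coprime LTs => already GB.
Degrees: 3, 5, 7, 9, 14
Max=14


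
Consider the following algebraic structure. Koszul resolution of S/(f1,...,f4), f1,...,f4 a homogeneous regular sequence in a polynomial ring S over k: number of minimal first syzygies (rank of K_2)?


Regular sequence => Koszul complex is the minimal free resolution.
Syz_1 minimally generated by Koszul relations f_i*e_j - f_j*e_i (i<j): mu(Syz_1) = beta_2 = C(m,2) = m(m-1)/2
m=4
4*3/2 = 6


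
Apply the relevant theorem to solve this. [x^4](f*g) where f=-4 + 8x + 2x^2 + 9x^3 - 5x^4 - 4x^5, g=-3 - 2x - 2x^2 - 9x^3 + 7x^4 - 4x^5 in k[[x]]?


[x^4] = sum a_i*b_j, i+j=4
  -4*7=-28
  8*-9=-72
  2*-2=-4
  9*-2=-18
  -5*-3=15
Sum=-107


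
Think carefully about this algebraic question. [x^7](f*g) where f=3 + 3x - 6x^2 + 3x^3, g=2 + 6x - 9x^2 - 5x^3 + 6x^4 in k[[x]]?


[x^7] = sum a_i*b_j, i+j=7
  3*6=18
Sum=18


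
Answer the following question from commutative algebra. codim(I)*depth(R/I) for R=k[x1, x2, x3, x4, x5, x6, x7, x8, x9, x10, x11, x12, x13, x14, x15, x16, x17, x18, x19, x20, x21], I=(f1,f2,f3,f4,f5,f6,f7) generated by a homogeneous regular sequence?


codim=7, depth=dim(R/I)=21-7=14
Product=7*14=98


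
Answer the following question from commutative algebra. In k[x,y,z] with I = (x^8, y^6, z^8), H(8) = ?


Need i<8, j<6, k<8 with i+j+k=8.
For each i, j ranges over max(0,8-i-7)..min(5,8-i):
  i=0: j in [1,5] -> 5
  i=1: j in [0,5] -> 6
  i=2: j in [0,5] -> 6
  i=3: j in [0,5] -> 6
  i=4: j in [0,4] -> 5
  i=5: j in [0,3] -> 4
  i=6: j in [0,2] -> 3
  i=7: j in [0,1] -> 2
H(8) = 5+6+6+6+5+4+3+2 = 37


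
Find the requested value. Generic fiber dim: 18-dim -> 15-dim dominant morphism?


dim(fiber)=dim(X)-dim(Y)=18-15=3


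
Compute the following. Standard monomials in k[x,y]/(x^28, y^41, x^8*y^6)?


k[x,y]/I, I = (x^28, y^41, x^8*y^6)
Rect: 28x41=1148. Corner: (28-8)x(41-6)=700.
dim = 1148-700 = 448


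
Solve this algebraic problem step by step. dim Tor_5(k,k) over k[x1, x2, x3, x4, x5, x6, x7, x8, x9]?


Koszul: C(n,i)=C(9,5)=126


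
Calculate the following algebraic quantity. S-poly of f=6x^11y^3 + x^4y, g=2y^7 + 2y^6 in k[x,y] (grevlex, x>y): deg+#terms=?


LT(f)=6x^11y^3, LT(g)=2y^7
lcm(LM)=x^11y^7
S(f,g) (scaled by 12 to clear denominators) = 2y^4*f - 6x^11*g = -12x^11y^6 + 2x^4y^5
2 terms, deg 17.
17+2=19


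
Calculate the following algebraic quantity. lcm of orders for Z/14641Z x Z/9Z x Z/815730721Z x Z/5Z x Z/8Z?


Exponent = lcm of the cyclic orders; pairwise coprime => product.
11^4*3^2*13^8*5^1*2^3=14641*9*815730721*5*8=4299520855017960


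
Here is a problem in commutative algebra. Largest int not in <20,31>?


gcd(20,31)=1 => F=ab-a-b=20*31-20-31=620-51=569


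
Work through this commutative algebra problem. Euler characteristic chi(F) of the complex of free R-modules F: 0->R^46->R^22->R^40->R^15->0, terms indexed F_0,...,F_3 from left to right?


chi = sum (-1)^i * rank:
(-1)^0*46=46
(-1)^1*22=-22
(-1)^2*40=40
(-1)^3*15=-15
chi=49


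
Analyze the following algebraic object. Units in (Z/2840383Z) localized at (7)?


Local ring = Z/16807Z.
phi(16807) = 7^4*(7-1) = 14406


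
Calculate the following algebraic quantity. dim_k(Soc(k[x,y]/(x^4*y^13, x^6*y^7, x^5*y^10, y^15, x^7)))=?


Socle = ann(m) = span of standard monomials u with x*u, y*u in I (staircase corners).
Minimal generators: x^7, x^6*y^7, x^5*y^10, x^4*y^13, y^15
Corners: x^3y^14, x^4y^12, x^5y^9, x^6y^6
Socle dim=4


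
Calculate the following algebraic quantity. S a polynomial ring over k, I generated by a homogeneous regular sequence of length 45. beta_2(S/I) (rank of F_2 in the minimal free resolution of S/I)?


Regular sequence => Koszul complex is the minimal free resolution.
Syz_1 minimally generated by Koszul relations f_i*e_j - f_j*e_i (i<j): mu(Syz_1) = beta_2 = C(m,2) = m(m-1)/2
m=45
45*44/2 = 990


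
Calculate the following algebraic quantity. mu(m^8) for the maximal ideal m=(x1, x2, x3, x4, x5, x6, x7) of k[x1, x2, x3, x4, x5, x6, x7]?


Graded Nakayama: mu(m^d) = dim_k (m^d/m^(d+1)) = #degree-8 monomials in 7 vars
C(n+d-1,d)=C(14,8)=3003


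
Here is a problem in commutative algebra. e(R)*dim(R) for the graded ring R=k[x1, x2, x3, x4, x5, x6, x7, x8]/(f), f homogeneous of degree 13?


e(R)=deg(f)=13, dim(R)=8-1=7
e*dim=13*7=91


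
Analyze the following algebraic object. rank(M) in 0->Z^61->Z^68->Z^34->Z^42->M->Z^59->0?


Alt sum=0:
(-1)^0*61 + (-1)^1*68 + (-1)^2*34 + (-1)^3*42 + (-1)^4*? + (-1)^5*59=0
rank(M)=74


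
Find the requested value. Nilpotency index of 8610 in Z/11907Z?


8610^k mod 11907:
k=1: 8610
k=2: 11025
k=3: 2646
k=4: 3969
k=5: 0
First zero at k = 5


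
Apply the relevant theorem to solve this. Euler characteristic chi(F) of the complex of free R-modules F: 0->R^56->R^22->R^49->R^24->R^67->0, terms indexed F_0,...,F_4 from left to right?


chi = sum (-1)^i * rank:
(-1)^0*56=56
(-1)^1*22=-22
(-1)^2*49=49
(-1)^3*24=-24
(-1)^4*67=67
chi=126


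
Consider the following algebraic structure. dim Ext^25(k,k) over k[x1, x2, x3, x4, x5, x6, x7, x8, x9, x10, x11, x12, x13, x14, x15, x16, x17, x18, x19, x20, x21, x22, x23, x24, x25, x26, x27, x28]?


C(n,i)=C(28,25)=3276


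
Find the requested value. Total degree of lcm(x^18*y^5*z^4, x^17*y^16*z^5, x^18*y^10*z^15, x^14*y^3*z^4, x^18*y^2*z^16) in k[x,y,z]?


lcm = componentwise max:
x: max(18,17,18,14,18)=18
y: max(5,16,10,3,2)=16
z: max(4,5,15,4,16)=16
Total=18+16+16=50


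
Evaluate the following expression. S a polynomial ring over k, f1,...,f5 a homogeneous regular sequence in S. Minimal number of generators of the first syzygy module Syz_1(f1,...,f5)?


Regular sequence => Koszul complex is the minimal free resolution.
Syz_1 minimally generated by Koszul relations f_i*e_j - f_j*e_i (i<j): mu(Syz_1) = beta_2 = C(m,2) = m(m-1)/2
m=5
5*4/2 = 10


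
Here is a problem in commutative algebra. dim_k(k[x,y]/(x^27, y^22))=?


Basis: x^i*y^j, i<27, j<22
27*22=594


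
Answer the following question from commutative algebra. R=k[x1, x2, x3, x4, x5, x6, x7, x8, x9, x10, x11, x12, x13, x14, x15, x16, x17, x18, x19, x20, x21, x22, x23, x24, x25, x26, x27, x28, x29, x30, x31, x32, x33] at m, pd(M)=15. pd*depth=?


pd+depth=33
depth=33-15=18
pd*depth=15*18=270


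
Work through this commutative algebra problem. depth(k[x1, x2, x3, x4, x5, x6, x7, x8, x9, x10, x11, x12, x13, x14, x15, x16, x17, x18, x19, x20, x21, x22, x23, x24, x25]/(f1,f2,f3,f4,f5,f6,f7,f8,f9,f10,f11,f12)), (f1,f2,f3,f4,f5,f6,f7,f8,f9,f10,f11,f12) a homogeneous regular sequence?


depth(R)=25
depth(R/I)=25-12=13


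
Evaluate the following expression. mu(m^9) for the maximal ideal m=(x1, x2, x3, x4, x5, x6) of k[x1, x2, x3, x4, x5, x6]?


Graded Nakayama: mu(m^d) = dim_k (m^d/m^(d+1)) = #degree-9 monomials in 6 vars
C(n+d-1,d)=C(14,9)=2002


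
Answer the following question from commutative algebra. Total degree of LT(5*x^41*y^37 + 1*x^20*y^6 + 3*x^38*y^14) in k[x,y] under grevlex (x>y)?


LT: 5*x^41*y^37
deg_x=41, deg_y=37
Total=41+37=78


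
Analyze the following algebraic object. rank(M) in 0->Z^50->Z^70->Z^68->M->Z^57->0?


Alt sum=0:
(-1)^0*50 + (-1)^1*70 + (-1)^2*68 + (-1)^3*? + (-1)^4*57=0
rank(M)=105


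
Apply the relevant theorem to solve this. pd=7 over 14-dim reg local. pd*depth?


pd+depth=14
depth=14-7=7
pd*depth=7*7=49


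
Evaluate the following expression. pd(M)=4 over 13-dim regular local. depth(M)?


pd+depth=depth(R)=13
depth=13-4=9


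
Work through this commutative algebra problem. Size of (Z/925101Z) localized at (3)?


3-primary part: 925101=3^9*47
Size=3^9=19683


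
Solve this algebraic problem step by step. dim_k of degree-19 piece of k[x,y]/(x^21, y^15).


k[x,y], I = (x^21, y^15), d = 19
Need i < 21 and d-i < 15.
Range: 5 <= i <= 19.
H(19) = 15


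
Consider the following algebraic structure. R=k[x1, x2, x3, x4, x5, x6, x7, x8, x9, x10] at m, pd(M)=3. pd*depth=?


pd+depth=10
depth=10-3=7
pd*depth=3*7=21


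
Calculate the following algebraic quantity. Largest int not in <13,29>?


gcd(13,29)=1 => F=ab-a-b=13*29-13-29=377-42=335


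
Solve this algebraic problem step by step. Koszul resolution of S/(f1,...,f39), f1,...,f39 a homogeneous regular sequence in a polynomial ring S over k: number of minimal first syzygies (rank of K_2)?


Regular sequence => Koszul complex is the minimal free resolution.
Syz_1 minimally generated by Koszul relations f_i*e_j - f_j*e_i (i<j): mu(Syz_1) = beta_2 = C(m,2) = m(m-1)/2
m=39
39*38/2 = 741


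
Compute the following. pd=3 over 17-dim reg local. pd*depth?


pd+depth=17
depth=17-3=14
pd*depth=3*14=42


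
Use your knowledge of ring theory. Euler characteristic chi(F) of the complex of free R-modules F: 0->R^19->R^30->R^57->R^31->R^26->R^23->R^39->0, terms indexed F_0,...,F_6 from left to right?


chi = sum (-1)^i * rank:
(-1)^0*19=19
(-1)^1*30=-30
(-1)^2*57=57
(-1)^3*31=-31
(-1)^4*26=26
(-1)^5*23=-23
(-1)^6*39=39
chi=57


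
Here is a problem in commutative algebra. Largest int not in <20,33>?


gcd(20,33)=1 => F=ab-a-b=20*33-20-33=660-53=607


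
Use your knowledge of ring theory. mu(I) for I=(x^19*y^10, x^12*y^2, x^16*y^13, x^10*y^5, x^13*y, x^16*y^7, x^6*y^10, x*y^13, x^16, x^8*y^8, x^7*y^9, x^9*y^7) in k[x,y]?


Remove redundant (divisible by others).
x^16*y^7 redundant.
x^16*y^13 redundant.
x^19*y^10 redundant.
Min: x^16, x^13*y, x^12*y^2, x^10*y^5, x^9*y^7, x^8*y^8, x^7*y^9, x^6*y^10, x*y^13
Count=9


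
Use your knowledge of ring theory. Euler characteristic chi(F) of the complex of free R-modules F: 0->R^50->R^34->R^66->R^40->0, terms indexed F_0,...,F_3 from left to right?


chi = sum (-1)^i * rank:
(-1)^0*50=50
(-1)^1*34=-34
(-1)^2*66=66
(-1)^3*40=-40
chi=42


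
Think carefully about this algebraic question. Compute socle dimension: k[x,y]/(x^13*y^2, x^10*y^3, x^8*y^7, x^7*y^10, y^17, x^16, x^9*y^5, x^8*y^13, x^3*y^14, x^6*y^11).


Socle = ann(m) = span of standard monomials u with x*u, y*u in I (staircase corners).
Redundant generators: x^8*y^13
Minimal generators: x^16, x^13*y^2, x^10*y^3, x^9*y^5, x^8*y^7, x^7*y^10, x^6*y^11, x^3*y^14, y^17
Corners: x^2y^16, x^5y^13, x^6y^10, x^7y^9, x^8y^6, x^9y^4, x^12y^2, x^15y
Socle dim=8


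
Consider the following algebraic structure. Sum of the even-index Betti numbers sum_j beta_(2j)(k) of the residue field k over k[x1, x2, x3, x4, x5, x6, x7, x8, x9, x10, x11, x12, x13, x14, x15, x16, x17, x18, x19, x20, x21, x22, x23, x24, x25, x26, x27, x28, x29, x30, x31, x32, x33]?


Koszul resolution: beta_i(k)=C(n,i), n=33
sum_even C(33,i) = 2^(n-1) = 2^32 = 4294967296


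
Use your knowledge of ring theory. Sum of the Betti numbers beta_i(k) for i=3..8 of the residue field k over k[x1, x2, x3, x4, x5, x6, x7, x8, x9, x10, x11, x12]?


Koszul resolution: beta_i(k)=C(n,i), n=12
C(12,3)=220, C(12,4)=495, C(12,5)=792, C(12,6)=924, C(12,7)=792, C(12,8)=495
Sum=3718


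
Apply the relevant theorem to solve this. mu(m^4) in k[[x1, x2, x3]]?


C(n+d-1,d)=C(6,4)=15


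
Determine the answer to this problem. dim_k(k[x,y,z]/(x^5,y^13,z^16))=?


Basis: x^iy^jz^k, i<5,j<13,k<16
5*13*16=1040


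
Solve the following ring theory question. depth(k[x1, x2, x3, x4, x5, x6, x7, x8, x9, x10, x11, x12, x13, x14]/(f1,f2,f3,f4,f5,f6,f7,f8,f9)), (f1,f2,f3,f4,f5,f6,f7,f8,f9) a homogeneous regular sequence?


depth(R)=14
depth(R/I)=14-9=5


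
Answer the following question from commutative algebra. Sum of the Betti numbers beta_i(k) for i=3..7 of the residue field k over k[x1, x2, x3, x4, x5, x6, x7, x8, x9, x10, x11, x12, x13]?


Koszul resolution: beta_i(k)=C(n,i), n=13
C(13,3)=286, C(13,4)=715, C(13,5)=1287, C(13,6)=1716, C(13,7)=1716
Sum=5720


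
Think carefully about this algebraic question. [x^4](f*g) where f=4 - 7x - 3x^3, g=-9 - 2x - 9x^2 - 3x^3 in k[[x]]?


[x^4] = sum a_i*b_j, i+j=4
  -7*-3=21
  -3*-2=6
Sum=27


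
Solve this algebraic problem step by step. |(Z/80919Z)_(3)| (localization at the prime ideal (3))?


3-primary part: 80919=3^7*37
Size=3^7=2187


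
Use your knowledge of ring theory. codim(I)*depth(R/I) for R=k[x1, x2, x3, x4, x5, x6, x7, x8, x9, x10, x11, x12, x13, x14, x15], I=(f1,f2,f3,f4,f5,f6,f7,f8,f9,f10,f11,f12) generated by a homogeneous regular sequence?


codim=12, depth=dim(R/I)=15-12=3
Product=12*3=36


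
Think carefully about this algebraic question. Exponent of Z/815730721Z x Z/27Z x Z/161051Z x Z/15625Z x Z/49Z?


Exponent = lcm of the cyclic orders; pairwise coprime => product.
13^8*3^3*11^5*5^6*7^2=815730721*27*161051*15625*49=2715752040064078640625


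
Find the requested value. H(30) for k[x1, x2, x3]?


C(d+n-1,n-1)=C(32,2)=496


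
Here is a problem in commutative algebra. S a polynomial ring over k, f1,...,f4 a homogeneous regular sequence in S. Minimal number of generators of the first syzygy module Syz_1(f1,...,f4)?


Regular sequence => Koszul complex is the minimal free resolution.
Syz_1 minimally generated by Koszul relations f_i*e_j - f_j*e_i (i<j): mu(Syz_1) = beta_2 = C(m,2) = m(m-1)/2
m=4
4*3/2 = 6


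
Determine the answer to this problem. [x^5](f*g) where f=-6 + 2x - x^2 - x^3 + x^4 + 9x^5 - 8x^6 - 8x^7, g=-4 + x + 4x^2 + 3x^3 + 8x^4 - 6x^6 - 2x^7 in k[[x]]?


[x^5] = sum a_i*b_j, i+j=5
  2*8=16
  -1*3=-3
  -1*4=-4
  1*1=1
  9*-4=-36
Sum=-26


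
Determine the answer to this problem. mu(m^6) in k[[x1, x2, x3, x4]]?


C(n+d-1,d)=C(9,6)=84


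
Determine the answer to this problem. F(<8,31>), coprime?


gcd(8,31)=1 => F=ab-a-b=8*31-8-31=248-39=209


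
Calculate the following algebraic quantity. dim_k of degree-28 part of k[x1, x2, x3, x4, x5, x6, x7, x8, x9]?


C(d+n-1,n-1)=C(36,8)=30260340


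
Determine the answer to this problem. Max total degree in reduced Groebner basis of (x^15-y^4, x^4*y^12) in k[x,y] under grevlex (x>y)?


LT(f1)=x^15, LT(f2)=x^4y^12, lcm=x^15y^12
S(f1,f2) = y^12*f1 - x^11*f2 = -y^16
Reduced GB = {f1, f2, y^16}; degrees 15, 16, 16
Max = 16


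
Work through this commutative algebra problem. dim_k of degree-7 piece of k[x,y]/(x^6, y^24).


k[x,y], I = (x^6, y^24), d = 7
Need i < 6 and d-i < 24.
Range: 0 <= i <= 5.
H(7) = 6


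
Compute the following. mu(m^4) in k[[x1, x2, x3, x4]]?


C(n+d-1,d)=C(7,4)=35


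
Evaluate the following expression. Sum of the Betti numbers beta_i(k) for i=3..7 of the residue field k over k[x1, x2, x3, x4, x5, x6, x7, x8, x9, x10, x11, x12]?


Koszul resolution: beta_i(k)=C(n,i), n=12
C(12,3)=220, C(12,4)=495, C(12,5)=792, C(12,6)=924, C(12,7)=792
Sum=3223


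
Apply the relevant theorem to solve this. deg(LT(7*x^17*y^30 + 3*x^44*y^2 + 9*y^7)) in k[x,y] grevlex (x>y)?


LT: 7*x^17*y^30
deg_x=17, deg_y=30
Total=17+30=47


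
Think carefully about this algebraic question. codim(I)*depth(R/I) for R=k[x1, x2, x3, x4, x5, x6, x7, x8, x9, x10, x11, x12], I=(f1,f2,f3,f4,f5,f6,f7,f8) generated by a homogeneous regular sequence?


codim=8, depth=dim(R/I)=12-8=4
Product=8*4=32


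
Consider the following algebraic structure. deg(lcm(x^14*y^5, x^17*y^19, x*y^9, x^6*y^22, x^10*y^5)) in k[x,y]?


lcm = componentwise max:
x: max(14,17,1,6,10)=17
y: max(5,19,9,22,5)=22
Total=17+22=39


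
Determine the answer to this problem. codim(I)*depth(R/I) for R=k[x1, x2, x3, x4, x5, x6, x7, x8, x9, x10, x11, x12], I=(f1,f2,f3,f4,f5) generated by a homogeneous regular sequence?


codim=5, depth=dim(R/I)=12-5=7
Product=5*7=35


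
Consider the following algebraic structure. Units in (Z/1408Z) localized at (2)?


Local ring = Z/128Z.
phi(128) = 2^6*(2-1) = 64


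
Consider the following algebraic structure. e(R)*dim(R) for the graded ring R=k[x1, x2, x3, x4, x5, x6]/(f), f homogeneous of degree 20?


e(R)=deg(f)=20, dim(R)=6-1=5
e*dim=20*5=100


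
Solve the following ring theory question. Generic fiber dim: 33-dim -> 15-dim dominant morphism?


dim(fiber)=dim(X)-dim(Y)=33-15=18


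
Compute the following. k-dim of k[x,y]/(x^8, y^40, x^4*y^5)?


k[x,y]/I, I = (x^8, y^40, x^4*y^5)
Rect: 8x40=320. Corner: (8-4)x(40-5)=140.
dim = 320-140 = 180


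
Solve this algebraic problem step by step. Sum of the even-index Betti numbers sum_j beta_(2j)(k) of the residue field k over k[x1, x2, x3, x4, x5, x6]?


Koszul resolution: beta_i(k)=C(n,i), n=6
sum_even C(6,i) = 2^(n-1) = 2^5 = 32


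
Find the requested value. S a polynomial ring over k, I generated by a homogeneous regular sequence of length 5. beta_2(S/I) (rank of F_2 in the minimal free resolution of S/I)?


Regular sequence => Koszul complex is the minimal free resolution.
Syz_1 minimally generated by Koszul relations f_i*e_j - f_j*e_i (i<j): mu(Syz_1) = beta_2 = C(m,2) = m(m-1)/2
m=5
5*4/2 = 10


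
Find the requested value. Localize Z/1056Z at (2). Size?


2-primary part: 1056=2^5*33
Size=2^5=32


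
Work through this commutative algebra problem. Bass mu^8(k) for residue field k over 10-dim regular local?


C(n,i)=C(10,8)=45


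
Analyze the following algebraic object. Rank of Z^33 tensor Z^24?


rank(M(x)N) = rank(M)*rank(N)
33*24 = 792


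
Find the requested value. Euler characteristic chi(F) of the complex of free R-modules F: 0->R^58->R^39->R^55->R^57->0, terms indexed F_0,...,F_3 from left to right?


chi = sum (-1)^i * rank:
(-1)^0*58=58
(-1)^1*39=-39
(-1)^2*55=55
(-1)^3*57=-57
chi=17


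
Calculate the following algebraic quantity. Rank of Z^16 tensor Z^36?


rank(M(x)N) = rank(M)*rank(N)
16*36 = 576


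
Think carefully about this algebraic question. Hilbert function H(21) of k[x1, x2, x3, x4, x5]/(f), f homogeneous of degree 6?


C(25,4)-C(19,4)=12650-3876=8774


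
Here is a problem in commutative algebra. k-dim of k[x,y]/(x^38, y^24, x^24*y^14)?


k[x,y]/I, I = (x^38, y^24, x^24*y^14)
Rect: 38x24=912. Corner: (38-24)x(24-14)=140.
dim = 912-140 = 772


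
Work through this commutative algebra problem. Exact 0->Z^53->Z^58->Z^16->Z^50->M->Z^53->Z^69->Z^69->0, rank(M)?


Alt sum=0:
(-1)^0*53 + (-1)^1*58 + (-1)^2*16 + (-1)^3*50 + (-1)^4*? + (-1)^5*53 + (-1)^6*69 + (-1)^7*69=0
rank(M)=92


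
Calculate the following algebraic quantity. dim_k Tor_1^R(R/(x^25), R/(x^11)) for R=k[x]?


Tor_1(R/I,R/J)=(I cap J)/IJ=(x^25)/(x^36)
dim=36-25=min(25,11)=11


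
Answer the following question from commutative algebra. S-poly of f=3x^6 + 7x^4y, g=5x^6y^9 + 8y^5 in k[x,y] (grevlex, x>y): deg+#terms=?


LT(f)=3x^6, LT(g)=5x^6y^9
lcm(LM)=x^6y^9
S(f,g) (scaled by 15 to clear denominators) = 5y^9*f - 3*g = 35x^4y^10 - 24y^5
2 terms, deg 14.
14+2=16


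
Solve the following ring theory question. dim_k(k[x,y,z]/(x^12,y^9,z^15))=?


Basis: x^iy^jz^k, i<12,j<9,k<15
12*9*15=1620


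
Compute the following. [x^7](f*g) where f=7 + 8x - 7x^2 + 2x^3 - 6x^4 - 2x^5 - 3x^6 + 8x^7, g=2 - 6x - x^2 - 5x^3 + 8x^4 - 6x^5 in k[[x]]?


[x^7] = sum a_i*b_j, i+j=7
  -7*-6=42
  2*8=16
  -6*-5=30
  -2*-1=2
  -3*-6=18
  8*2=16
Sum=124


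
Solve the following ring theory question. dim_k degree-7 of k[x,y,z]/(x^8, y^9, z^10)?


Need i<8, j<9, k<10 with i+j+k=7.
For each i, j ranges over max(0,7-i-9)..min(8,7-i):
  i=0: j in [0,7] -> 8
  i=1: j in [0,6] -> 7
  i=2: j in [0,5] -> 6
  i=3: j in [0,4] -> 5
  i=4: j in [0,3] -> 4
  i=5: j in [0,2] -> 3
  i=6: j in [0,1] -> 2
  i=7: j in [0,0] -> 1
H(7) = 8+7+6+5+4+3+2+1 = 36


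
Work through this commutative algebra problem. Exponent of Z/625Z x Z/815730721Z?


Exponent = lcm of the cyclic orders; pairwise coprime => product.
5^4*13^8=625*815730721=509831700625


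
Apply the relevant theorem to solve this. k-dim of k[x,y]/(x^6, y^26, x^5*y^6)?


k[x,y]/I, I = (x^6, y^26, x^5*y^6)
Rect: 6x26=156. Corner: (6-5)x(26-6)=20.
dim = 156-20 = 136


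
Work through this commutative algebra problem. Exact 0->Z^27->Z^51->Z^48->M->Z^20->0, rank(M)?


Alt sum=0:
(-1)^0*27 + (-1)^1*51 + (-1)^2*48 + (-1)^3*? + (-1)^4*20=0
rank(M)=44


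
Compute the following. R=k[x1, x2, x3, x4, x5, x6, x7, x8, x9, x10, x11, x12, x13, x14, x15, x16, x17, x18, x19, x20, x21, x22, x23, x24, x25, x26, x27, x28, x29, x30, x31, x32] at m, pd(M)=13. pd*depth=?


pd+depth=32
depth=32-13=19
pd*depth=13*19=247


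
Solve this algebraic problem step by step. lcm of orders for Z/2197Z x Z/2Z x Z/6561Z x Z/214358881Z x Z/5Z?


Exponent = lcm of the cyclic orders; pairwise coprime => product.
13^3*2^1*3^8*11^8*5^1=2197*2*6561*214358881*5=30898797342754770


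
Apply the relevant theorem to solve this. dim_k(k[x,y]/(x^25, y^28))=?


Basis: x^i*y^j, i<25, j<28
25*28=700


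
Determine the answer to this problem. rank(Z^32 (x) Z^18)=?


rank(M(x)N) = rank(M)*rank(N)
32*18 = 576


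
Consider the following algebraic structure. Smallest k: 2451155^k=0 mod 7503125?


2451155^k mod 7503125:
k=1: 2451155
k=2: 3477775
k=3: 2658250
k=4: 1500625
k=5: 0
First zero at k = 5


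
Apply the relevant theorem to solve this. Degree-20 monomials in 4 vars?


C(d+n-1,n-1)=C(23,3)=1771


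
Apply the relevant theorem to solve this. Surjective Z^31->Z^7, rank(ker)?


rank(ker) = 31-7 = 24


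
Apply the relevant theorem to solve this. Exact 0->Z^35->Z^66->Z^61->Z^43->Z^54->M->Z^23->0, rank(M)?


Alt sum=0:
(-1)^0*35 + (-1)^1*66 + (-1)^2*61 + (-1)^3*43 + (-1)^4*54 + (-1)^5*? + (-1)^6*23=0
rank(M)=64


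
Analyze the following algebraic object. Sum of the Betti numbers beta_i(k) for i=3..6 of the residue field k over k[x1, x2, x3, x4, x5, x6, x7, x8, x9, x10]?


Koszul resolution: beta_i(k)=C(n,i), n=10
C(10,3)=120, C(10,4)=210, C(10,5)=252, C(10,6)=210
Sum=792


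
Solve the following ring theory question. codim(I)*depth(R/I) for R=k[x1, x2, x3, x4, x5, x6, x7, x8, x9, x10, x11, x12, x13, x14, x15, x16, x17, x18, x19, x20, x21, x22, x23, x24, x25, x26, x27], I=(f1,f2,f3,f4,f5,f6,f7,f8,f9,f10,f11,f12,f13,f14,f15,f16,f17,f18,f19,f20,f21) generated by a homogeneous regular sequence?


codim=21, depth=dim(R/I)=27-21=6
Product=21*6=126


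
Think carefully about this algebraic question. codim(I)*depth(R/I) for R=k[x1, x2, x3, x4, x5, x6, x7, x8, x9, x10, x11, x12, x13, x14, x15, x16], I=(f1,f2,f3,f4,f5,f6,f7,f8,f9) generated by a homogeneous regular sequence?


codim=9, depth=dim(R/I)=16-9=7
Product=9*7=63


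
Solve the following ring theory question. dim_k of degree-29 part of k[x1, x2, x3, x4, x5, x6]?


C(d+n-1,n-1)=C(34,5)=278256


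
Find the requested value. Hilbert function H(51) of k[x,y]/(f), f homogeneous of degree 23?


H(t)=d for t>=d-1.
d=23, t=51
H(51)=23


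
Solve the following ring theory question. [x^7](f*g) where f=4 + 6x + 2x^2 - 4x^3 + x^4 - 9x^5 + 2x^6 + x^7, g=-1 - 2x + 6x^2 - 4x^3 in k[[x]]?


[x^7] = sum a_i*b_j, i+j=7
  1*-4=-4
  -9*6=-54
  2*-2=-4
  1*-1=-1
Sum=-63


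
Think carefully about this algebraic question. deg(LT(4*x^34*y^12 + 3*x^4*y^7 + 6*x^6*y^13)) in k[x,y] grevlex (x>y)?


LT: 4*x^34*y^12
deg_x=34, deg_y=12
Total=34+12=46


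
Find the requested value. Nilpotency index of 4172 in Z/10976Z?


4172^k mod 10976:
k=1: 4172
k=2: 8624
k=3: 0
First zero at k = 3


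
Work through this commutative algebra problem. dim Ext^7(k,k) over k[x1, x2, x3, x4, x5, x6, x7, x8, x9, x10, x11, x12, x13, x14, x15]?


C(n,i)=C(15,7)=6435


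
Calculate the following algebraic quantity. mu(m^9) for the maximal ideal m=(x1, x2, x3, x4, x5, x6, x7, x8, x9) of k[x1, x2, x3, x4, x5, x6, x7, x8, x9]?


Graded Nakayama: mu(m^d) = dim_k (m^d/m^(d+1)) = #degree-9 monomials in 9 vars
C(n+d-1,d)=C(17,9)=24310


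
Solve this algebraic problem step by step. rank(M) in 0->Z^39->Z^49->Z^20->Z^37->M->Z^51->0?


Alt sum=0:
(-1)^0*39 + (-1)^1*49 + (-1)^2*20 + (-1)^3*37 + (-1)^4*? + (-1)^5*51=0
rank(M)=78


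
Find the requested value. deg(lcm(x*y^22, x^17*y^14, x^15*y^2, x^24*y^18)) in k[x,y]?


lcm = componentwise max:
x: max(1,17,15,24)=24
y: max(22,14,2,18)=22
Total=24+22=46


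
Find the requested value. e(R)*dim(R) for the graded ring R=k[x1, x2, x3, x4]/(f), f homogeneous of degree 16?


e(R)=deg(f)=16, dim(R)=4-1=3
e*dim=16*3=48


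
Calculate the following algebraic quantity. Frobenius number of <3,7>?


gcd(3,7)=1 => F=ab-a-b=3*7-3-7=21-10=11


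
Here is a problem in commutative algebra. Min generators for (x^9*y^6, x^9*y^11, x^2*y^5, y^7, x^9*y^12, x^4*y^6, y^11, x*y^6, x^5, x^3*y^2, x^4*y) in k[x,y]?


Remove redundant (divisible by others).
x^9*y^12 redundant.
x^4*y^6 redundant.
x^9*y^11 redundant.
x^9*y^6 redundant.
y^11 redundant.
Min: x^5, x^4*y, x^3*y^2, x^2*y^5, x*y^6, y^7
Count=6


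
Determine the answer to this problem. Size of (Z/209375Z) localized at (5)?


5-primary part: 209375=5^5*67
Size=5^5=3125


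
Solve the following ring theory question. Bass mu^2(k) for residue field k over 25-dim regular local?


C(n,i)=C(25,2)=300


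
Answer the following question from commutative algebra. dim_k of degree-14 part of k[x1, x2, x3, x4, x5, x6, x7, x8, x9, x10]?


C(d+n-1,n-1)=C(23,9)=817190


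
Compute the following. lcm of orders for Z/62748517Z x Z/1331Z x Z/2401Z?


Exponent = lcm of the cyclic orders; pairwise coprime => product.
13^7*11^3*7^4=62748517*1331*2401=200527380980927


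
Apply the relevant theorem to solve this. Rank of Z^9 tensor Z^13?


rank(M(x)N) = rank(M)*rank(N)
9*13 = 117


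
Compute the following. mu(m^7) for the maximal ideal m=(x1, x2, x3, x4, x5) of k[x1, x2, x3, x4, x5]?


Graded Nakayama: mu(m^d) = dim_k (m^d/m^(d+1)) = #degree-7 monomials in 5 vars
C(n+d-1,d)=C(11,7)=330


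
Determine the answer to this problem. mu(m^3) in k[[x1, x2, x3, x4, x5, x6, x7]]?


C(n+d-1,d)=C(9,3)=84


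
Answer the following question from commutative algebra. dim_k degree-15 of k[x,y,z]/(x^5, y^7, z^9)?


Need i<5, j<7, k<9 with i+j+k=15.
For each i, j ranges over max(0,15-i-8)..min(6,15-i):
  i=0: j in [7,6] -> 0
  i=1: j in [6,6] -> 1
  i=2: j in [5,6] -> 2
  i=3: j in [4,6] -> 3
  i=4: j in [3,6] -> 4
H(15) = 0+1+2+3+4 = 10


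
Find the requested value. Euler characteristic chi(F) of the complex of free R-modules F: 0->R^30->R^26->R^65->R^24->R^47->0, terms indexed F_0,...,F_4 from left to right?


chi = sum (-1)^i * rank:
(-1)^0*30=30
(-1)^1*26=-26
(-1)^2*65=65
(-1)^3*24=-24
(-1)^4*47=47
chi=92


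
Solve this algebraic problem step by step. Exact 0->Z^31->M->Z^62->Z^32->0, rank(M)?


Alt sum=0:
(-1)^0*31 + (-1)^1*? + (-1)^2*62 + (-1)^3*32=0
rank(M)=61


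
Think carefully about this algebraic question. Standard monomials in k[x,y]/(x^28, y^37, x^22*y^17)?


k[x,y]/I, I = (x^28, y^37, x^22*y^17)
Rect: 28x37=1036. Corner: (28-22)x(37-17)=120.
dim = 1036-120 = 916


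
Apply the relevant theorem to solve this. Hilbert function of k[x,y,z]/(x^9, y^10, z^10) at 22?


Need i<9, j<10, k<10 with i+j+k=22.
For each i, j ranges over max(0,22-i-9)..min(9,22-i):
  i=0: j in [13,9] -> 0
  i=1: j in [12,9] -> 0
  i=2: j in [11,9] -> 0
  i=3: j in [10,9] -> 0
  i=4: j in [9,9] -> 1
  i=5: j in [8,9] -> 2
  i=6: j in [7,9] -> 3
  i=7: j in [6,9] -> 4
  i=8: j in [5,9] -> 5
H(22) = 0+0+0+0+1+2+3+4+5 = 15


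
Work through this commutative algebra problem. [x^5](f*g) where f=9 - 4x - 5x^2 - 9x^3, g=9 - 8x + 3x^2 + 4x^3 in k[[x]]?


[x^5] = sum a_i*b_j, i+j=5
  -5*4=-20
  -9*3=-27
Sum=-47


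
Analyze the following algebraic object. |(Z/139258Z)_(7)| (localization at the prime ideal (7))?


7-primary part: 139258=7^4*58
Size=7^4=2401


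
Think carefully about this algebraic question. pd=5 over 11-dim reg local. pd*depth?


pd+depth=11
depth=11-5=6
pd*depth=5*6=30


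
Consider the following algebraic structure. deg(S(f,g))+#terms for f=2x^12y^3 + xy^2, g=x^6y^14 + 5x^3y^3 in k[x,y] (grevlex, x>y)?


LT(f)=2x^12y^3, LT(g)=x^6y^14
lcm(LM)=x^12y^14
S(f,g) (scaled by 2 to clear denominators) = y^11*f - 2x^6*g = xy^13 - 10x^9y^3
2 terms, deg 14.
14+2=16


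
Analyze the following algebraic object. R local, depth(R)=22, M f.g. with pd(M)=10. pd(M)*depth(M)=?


pd+depth=22
depth=22-10=12
pd*depth=10*12=120


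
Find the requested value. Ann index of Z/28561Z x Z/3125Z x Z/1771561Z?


Exponent = lcm of the cyclic orders; pairwise coprime => product.
13^4*5^5*11^6=28561*3125*1771561=158117355378125


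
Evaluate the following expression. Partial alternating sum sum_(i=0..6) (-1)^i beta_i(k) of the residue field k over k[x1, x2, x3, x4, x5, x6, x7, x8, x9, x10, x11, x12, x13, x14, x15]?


Koszul resolution: beta_i(k)=C(n,i), n=15
sum_(i=0..p) (-1)^i C(n,i) = (-1)^p C(n-1,p)
(-1)^6*C(14,6) = (-1)^6*3003 = 3003


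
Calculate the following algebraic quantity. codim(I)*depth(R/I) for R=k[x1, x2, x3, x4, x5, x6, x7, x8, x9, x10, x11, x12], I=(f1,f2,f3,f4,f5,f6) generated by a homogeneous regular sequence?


codim=6, depth=dim(R/I)=12-6=6
Product=6*6=36


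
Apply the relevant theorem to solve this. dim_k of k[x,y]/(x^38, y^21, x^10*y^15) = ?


k[x,y]/I, I = (x^38, y^21, x^10*y^15)
Rect: 38x21=798. Corner: (38-10)x(21-15)=168.
dim = 798-168 = 630


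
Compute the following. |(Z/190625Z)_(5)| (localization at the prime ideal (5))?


5-primary part: 190625=5^5*61
Size=5^5=3125


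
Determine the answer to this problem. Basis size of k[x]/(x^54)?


Basis: 1,x,...,x^53
dim=54


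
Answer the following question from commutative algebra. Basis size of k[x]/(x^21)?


Basis: 1,x,...,x^20
dim=21


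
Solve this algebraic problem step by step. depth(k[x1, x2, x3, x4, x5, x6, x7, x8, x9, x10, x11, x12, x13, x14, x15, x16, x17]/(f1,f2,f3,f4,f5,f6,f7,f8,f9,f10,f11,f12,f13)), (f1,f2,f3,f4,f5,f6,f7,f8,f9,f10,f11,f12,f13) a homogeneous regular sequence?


depth(R)=17
depth(R/I)=17-13=4


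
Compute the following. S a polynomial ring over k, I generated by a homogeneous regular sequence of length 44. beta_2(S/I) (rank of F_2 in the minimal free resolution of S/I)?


Regular sequence => Koszul complex is the minimal free resolution.
Syz_1 minimally generated by Koszul relations f_i*e_j - f_j*e_i (i<j): mu(Syz_1) = beta_2 = C(m,2) = m(m-1)/2
m=44
44*43/2 = 946


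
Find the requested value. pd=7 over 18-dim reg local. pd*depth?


pd+depth=18
depth=18-7=11
pd*depth=7*11=77


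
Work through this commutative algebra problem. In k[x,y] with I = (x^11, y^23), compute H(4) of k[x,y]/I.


k[x,y], I = (x^11, y^23), d = 4
Need i < 11 and d-i < 23.
Range: 0 <= i <= 4.
H(4) = 5


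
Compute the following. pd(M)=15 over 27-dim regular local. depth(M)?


pd+depth=depth(R)=27
depth=27-15=12
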